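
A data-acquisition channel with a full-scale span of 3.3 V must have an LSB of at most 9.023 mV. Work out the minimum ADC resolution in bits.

Number of steps required ≥ 3.3 V / 9.023 mV = 365.73.
Need 2^N ≥ 365.73; 2^8 = 256, 2^9 = 512.
Minimum N = 9.

9 bits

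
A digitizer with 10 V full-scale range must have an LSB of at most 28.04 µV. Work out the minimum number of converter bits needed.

19 bits

Number of steps required ≥ 10 V / 28.04 µV = 356633.38.
Need 2^N ≥ 356633.38; 2^18 = 262144, 2^19 = 524288.
Minimum N = 19.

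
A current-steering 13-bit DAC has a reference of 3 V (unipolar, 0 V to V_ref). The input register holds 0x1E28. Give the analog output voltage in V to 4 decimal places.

LSB = 3 V / 2^13 = 366.21 µV.
Code 0x1E28 = 7720 decimal.
V_out = 0 + 7720 × 0.000366211 V = 2.82715 V.

2.8271 V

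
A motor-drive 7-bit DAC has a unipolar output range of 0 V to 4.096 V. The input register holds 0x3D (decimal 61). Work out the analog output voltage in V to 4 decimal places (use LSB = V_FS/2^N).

1.9520 V

LSB = 4.096 V / 2^7 = 32.000 mV.
Code 0x3D = 61 decimal.
V_out = 0 + 61 × 0.032 V = 1.952 V.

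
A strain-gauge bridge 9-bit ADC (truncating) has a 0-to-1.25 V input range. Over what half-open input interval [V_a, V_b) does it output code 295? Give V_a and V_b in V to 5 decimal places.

[0.72021 V, 0.72266 V)

LSB = 1.25/2^9 = 2.441 mV.
V_a = V_low + 295·LSB = 0.720215 V; V_b = V_low + 296·LSB = 0.722656 V.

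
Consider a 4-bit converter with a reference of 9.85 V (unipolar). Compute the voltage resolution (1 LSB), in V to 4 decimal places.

Full-scale span = 9.85 V.
LSB = 9.85 / 2^4 = 9.85 / 16 = 0.615625 V = 0.6156 V.

0.6156 V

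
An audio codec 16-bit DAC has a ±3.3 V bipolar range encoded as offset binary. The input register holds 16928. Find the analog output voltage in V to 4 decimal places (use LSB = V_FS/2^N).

LSB = 6.6 V / 2^16 = 100.71 µV.
V_out = (−3.3) + 16928 × 0.000100708 V = -1.59521 V.

-1.5952 V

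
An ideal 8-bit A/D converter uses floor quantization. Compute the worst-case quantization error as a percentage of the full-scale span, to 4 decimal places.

0.3906 %

Truncating → worst-case error = 1 LSB = V_FS/2^8, so 100/256 = 0.390625 % of full scale.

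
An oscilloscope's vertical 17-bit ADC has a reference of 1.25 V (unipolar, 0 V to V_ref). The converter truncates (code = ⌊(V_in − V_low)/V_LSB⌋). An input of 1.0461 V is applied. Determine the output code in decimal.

code 109691

Full-scale span = 1.25 V; LSB = 1.25/2^17 = 9.54 µV.
(V_in − V_low)/LSB = (1.0461 − 0) / 9.53674e-06 = 109691.535.
⌊·⌋(109691.535) = 109691.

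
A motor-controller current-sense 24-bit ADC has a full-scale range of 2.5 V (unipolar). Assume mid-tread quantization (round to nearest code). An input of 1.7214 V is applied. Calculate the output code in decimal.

code 11552120

LSB = 2.5 V / 16777216 = 0.15 µV.
(V_in − V_low)/LSB = (1.7214 − 0) / 1.49012e-07 = 11552119.849.
round(11552119.849) = 11552120.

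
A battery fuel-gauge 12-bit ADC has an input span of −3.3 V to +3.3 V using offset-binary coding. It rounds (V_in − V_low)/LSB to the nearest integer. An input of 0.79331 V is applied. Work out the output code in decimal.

LSB = 6.6 V / 4096 = 1.611 mV.
(V_in − V_low)/LSB = (0.79331 − (−3.3)) / 0.00161133 = 2540.333.
round(2540.333) = 2540.

code 2540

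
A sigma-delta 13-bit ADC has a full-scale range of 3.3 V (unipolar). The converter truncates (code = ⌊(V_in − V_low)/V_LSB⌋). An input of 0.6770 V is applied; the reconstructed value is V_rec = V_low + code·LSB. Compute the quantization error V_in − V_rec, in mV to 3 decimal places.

LSB = 3.3/2^13 = 402.83 µV.
(0.6770 − 0)/0.000402832 = 1680.6012; ⌊·⌋ gives code 1680.
V_rec = 0 + 1680·0.000402832 = 0.67675781 V.
Error = 0.6770 − 0.67675781 = 0.000242187 V = 0.242 mV.

0.242 mV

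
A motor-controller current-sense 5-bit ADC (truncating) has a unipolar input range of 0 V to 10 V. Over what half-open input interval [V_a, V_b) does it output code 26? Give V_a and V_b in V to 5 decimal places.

LSB = 10/2^5 = 312.500 mV.
V_a = V_low + 26·LSB = 8.125 V; V_b = V_low + 27·LSB = 8.4375 V.

[8.12500 V, 8.43750 V)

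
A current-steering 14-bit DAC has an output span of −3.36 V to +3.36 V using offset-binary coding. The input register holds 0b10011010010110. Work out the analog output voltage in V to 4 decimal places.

0.6915 V

LSB = 6.72 V / 2^14 = 410.16 µV.
Code 0b10011010010110 = 9878 decimal.
V_out = (−3.36) + 9878 × 0.000410156 V = 0.691523 V.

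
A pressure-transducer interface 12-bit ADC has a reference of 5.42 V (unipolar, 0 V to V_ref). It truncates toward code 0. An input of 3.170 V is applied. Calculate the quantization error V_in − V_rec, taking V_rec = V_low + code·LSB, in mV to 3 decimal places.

0.835 mV

LSB = 5.42/2^12 = 1.323 mV.
(3.170 − 0)/0.00132324 = 2395.6310; ⌊·⌋ gives code 2395.
Reconstructed: 3.169165 V.
Difference: 0.000834961 V → 0.835 mV.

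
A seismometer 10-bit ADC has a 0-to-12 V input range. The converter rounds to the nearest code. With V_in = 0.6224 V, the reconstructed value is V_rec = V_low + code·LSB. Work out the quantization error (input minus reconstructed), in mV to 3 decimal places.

1.306 mV

LSB = 12/2^10 = 11.719 mV.
(V_in − V_low)/LSB = (0.6224 − 0)/0.0117188 = 53.1115 → code 53 (round).
Reconstructed: 0.62109375 V.
Difference: 0.00130625 V → 1.306 mV.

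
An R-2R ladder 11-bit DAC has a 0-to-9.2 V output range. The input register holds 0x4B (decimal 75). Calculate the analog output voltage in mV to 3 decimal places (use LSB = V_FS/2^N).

LSB = 9.2 V / 2^11 = 4.492 mV.
Code 0x4B = 75 decimal.
V_out = 0 + 75 × 0.00449219 V = 0.336914 V.
= 336.914 mV.

336.914 mV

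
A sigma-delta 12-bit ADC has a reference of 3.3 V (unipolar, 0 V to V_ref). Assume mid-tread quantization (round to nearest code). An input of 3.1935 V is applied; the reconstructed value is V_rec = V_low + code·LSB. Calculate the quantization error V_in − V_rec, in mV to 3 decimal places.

-0.152 mV

Step size: 3.3 V ÷ 2^12 = 0.806 mV.
(3.1935 − 0)/0.000805664 = 3963.8109; round gives code 3964.
V_rec = 0 + 3964·0.000805664 = 3.1936523 V.
V_in − V_rec = -0.000152344 V = -0.152 mV.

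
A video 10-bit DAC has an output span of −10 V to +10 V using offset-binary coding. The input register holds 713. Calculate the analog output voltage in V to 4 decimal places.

3.9258 V

LSB = 20 V / 2^10 = 19.531 mV.
V_out = (−10) + 713 × 0.0195312 V = 3.92578 V.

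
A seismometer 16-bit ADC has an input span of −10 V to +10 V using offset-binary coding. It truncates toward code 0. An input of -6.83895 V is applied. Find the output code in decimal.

Full-scale span = 20 V; LSB = 20/2^16 = 305.18 µV.
(V_in − V_low)/LSB = (-6.83895 − (−10)) / 0.000305176 = 10358.129.
So the output code is 10358.

code 10358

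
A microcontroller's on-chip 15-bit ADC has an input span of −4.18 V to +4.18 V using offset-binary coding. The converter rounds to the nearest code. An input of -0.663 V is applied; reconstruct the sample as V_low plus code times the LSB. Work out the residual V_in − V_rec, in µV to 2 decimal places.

74.95 µV

Step size: 8.36 V ÷ 2^15 = 255.13 µV.
(V_in − V_low)/LSB = (-0.663 − (−4.18))/0.000255127 = 13785.2938 → code 13785 (round).
V_rec = (−4.18) + 13785·0.000255127 = -0.66307495 V.
V_in − V_rec = 7.49512e-05 V = 74.95 µV.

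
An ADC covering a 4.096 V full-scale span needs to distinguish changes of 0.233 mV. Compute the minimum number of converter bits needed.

Number of steps required ≥ 4.096 V / 0.233 mV = 17579.40.
Need 2^N ≥ 17579.40; 2^14 = 16384, 2^15 = 32768.
Minimum N = 15.

15 bits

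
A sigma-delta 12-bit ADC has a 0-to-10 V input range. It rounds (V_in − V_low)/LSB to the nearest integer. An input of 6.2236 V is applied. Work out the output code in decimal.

Full-scale span = 10 V; LSB = 10/2^12 = 2.441 mV.
(V_in − V_low)/LSB = (6.2236 − 0) / 0.00244141 = 2549.187.
Round → code 2549.

code 2549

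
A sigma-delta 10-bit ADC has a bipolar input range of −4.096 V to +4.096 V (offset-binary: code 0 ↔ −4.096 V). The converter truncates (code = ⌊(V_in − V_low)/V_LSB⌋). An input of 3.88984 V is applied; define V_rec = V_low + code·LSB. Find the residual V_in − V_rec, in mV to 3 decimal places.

Step size: 8.192 V ÷ 2^10 = 8.000 mV.
Scaled input = 998.2300 LSBs, so code = 998.
Code 998 maps back to (−4.096) + 998×0.008 V = 3.888 V.
V_in − V_rec = 0.00184 V = 1.840 mV.

1.840 mV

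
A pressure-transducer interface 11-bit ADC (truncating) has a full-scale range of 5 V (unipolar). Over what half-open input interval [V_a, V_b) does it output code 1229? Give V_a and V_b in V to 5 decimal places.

[3.00049 V, 3.00293 V)

LSB = 5/2^11 = 2.441 mV.
V_a = V_low + 1229·LSB = 3.00049 V; V_b = V_low + 1230·LSB = 3.00293 V.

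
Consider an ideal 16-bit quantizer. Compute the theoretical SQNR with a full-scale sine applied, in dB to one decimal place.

98.1 dB

SNR ≈ 6.02·N + 1.76 dB = 6.02·16 + 1.76 = 98.08 dB.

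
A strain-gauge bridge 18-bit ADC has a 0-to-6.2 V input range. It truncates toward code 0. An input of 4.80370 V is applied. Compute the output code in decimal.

code 203106

Full-scale span = 6.2 V; LSB = 6.2/2^18 = 23.65 µV.
Input sits at 203106.634 steps above V_low.
Floor → code 203106.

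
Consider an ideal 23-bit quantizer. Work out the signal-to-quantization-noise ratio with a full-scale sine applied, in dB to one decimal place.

SNR ≈ 6.02·N + 1.76 dB = 6.02·23 + 1.76 = 140.22 dB.

140.2 dB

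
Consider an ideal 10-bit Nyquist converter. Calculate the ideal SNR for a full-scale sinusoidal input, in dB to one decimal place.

62.0 dB

SNR ≈ 6.02·N + 1.76 dB = 6.02·10 + 1.76 = 61.96 dB.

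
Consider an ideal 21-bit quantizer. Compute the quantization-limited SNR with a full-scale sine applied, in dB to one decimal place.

128.2 dB

SNR ≈ 6.02·N + 1.76 dB = 6.02·21 + 1.76 = 128.18 dB.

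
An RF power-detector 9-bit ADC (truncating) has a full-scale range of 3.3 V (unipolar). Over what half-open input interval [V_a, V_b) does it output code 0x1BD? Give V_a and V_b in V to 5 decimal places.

LSB = 3.3/2^9 = 6.445 mV.
Code 0x1BD = 445 decimal.
V_a = V_low + 445·LSB = 2.86816 V; V_b = V_low + 446·LSB = 2.87461 V.

[2.86816 V, 2.87461 V)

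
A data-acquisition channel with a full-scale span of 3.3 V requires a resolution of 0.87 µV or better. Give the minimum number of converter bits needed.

Number of steps required ≥ 3.3 V / 0.87 µV = 3793103.45.
Need 2^N ≥ 3793103.45; 2^21 = 2097152, 2^22 = 4194304.
Minimum N = 22.

22 bits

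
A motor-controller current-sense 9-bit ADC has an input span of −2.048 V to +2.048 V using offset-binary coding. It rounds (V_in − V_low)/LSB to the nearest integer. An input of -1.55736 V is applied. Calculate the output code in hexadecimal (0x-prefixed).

Full-scale span = 4.096 V; LSB = 4.096/2^9 = 8.000 mV.
(V_in − V_low)/LSB = (-1.55736 − (−2.048)) / 0.008 = 61.330.
So the output code is 61.
In hexadecimal (0x-prefixed): 0x3D.

code 0x3D (decimal 61)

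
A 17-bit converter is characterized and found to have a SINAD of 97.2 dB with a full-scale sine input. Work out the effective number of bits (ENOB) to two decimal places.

15.85 bits

ENOB = (SINAD − 1.76) / 6.02 = (97.2 − 1.76)/6.02 = 15.854.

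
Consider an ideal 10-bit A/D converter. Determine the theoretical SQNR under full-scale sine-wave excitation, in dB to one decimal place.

SNR ≈ 6.02·N + 1.76 dB = 6.02·10 + 1.76 = 61.96 dB.

62.0 dB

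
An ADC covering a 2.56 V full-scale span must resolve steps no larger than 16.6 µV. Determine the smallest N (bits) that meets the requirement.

Number of steps required ≥ 2.56 V / 16.6 µV = 154216.87.
Need 2^N ≥ 154216.87; 2^17 = 131072, 2^18 = 262144.
Minimum N = 18.

18 bits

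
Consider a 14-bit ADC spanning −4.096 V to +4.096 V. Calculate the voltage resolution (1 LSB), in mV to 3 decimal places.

0.500 mV

Full-scale span = 8.192 V.
LSB = 8.192 / 2^14 = 8.192 / 16384 = 0.0005 V = 0.500 mV.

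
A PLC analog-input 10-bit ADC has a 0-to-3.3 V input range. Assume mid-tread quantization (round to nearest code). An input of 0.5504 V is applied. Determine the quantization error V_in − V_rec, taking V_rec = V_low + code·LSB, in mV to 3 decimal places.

LSB = 3.3/2^10 = 3.223 mV.
(0.5504 − 0)/0.00322266 = 170.7908; round gives code 171.
Code 171 maps back to 0 + 171×0.00322266 V = 0.55107422 V.
Error = 0.5504 − 0.55107422 = -0.000674219 V = -0.674 mV.

-0.674 mV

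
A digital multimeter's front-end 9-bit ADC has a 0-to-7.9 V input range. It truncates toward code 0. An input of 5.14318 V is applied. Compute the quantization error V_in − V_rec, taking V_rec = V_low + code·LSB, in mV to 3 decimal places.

Step size: 7.9 V ÷ 2^9 = 15.430 mV.
(V_in − V_low)/LSB = (5.14318 − 0)/0.0154297 = 333.3301 → code 333 (floor).
V_rec = 0 + 333·0.0154297 = 5.1380859 V.
V_in − V_rec = 0.00509406 V = 5.094 mV.

5.094 mV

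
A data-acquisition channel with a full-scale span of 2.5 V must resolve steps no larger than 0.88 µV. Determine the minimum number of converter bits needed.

22 bits

Number of steps required ≥ 2.5 V / 0.88 µV = 2840909.09.
Need 2^N ≥ 2840909.09; 2^21 = 2097152, 2^22 = 4194304.
Minimum N = 22.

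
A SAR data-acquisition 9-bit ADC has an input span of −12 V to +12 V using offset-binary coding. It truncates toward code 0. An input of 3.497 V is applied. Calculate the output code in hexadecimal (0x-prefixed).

code 0x14A (decimal 330)

With 512 levels over 24 V, one step is 46.875 mV.
(3.497 − (−12)) / 0.046875 = 330.603 LSBs.
Floor → code 330.
In hexadecimal (0x-prefixed): 0x14A.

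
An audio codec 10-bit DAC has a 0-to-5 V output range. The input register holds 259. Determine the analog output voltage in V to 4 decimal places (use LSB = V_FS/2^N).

LSB = 5 V / 2^10 = 4.883 mV.
V_out = 0 + 259 × 0.00488281 V = 1.26465 V.

1.2646 V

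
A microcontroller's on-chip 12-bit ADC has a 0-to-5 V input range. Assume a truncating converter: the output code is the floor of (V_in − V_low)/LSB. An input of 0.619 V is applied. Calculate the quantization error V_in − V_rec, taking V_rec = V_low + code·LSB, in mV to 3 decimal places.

0.104 mV

One LSB is 5 V / 4096 = 1.221 mV.
(V_in − V_low)/LSB = (0.619 − 0)/0.0012207 = 507.0848 → code 507 (floor).
Reconstructed: 0.61889648 V.
Difference: 0.000103516 V → 0.104 mV.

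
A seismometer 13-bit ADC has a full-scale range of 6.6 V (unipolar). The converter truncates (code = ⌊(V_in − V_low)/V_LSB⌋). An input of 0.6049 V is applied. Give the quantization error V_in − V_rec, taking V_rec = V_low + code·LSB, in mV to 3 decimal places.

One LSB is 6.6 V / 8192 = 0.806 mV.
Scaled input = 750.8092 LSBs, so code = 750.
V_rec = 0 + 750·0.000805664 = 0.60424805 V.
Error = 0.6049 − 0.60424805 = 0.000651953 V = 0.652 mV.

0.652 mV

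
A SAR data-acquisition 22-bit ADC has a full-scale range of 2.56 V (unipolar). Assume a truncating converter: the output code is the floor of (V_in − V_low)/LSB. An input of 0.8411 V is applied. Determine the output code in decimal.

code 1378058

With 4194304 levels over 2.56 V, one step is 0.61 µV.
(V_in − V_low)/LSB = (0.8411 − 0) / 6.10352e-07 = 1378058.240.
So the output code is 1378058.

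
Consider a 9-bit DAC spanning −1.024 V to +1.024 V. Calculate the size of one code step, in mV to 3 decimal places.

Full-scale span = 2.048 V.
LSB = 2.048 / 2^9 = 2.048 / 512 = 0.004 V = 4.000 mV.

4.000 mV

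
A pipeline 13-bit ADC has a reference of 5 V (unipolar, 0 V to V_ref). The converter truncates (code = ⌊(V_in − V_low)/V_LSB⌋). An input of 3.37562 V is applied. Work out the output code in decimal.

LSB = 5 V / 8192 = 0.610 mV.
Input sits at 5530.616 steps above V_low.
So the output code is 5530.

code 5530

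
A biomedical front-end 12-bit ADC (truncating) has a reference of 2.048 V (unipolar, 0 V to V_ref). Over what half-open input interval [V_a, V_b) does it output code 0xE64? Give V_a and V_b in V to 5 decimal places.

[1.84200 V, 1.84250 V)

LSB = 2.048/2^12 = 0.500 mV.
Code 0xE64 = 3684 decimal.
V_a = V_low + 3684·LSB = 1.842 V; V_b = V_low + 3685·LSB = 1.8425 V.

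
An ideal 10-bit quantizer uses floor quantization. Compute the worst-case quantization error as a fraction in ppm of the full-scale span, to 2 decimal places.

Truncating → worst-case error = 1 LSB = V_FS/2^10, so 1e+06/1024 = 976.562 ppm of full scale.

976.56 ppm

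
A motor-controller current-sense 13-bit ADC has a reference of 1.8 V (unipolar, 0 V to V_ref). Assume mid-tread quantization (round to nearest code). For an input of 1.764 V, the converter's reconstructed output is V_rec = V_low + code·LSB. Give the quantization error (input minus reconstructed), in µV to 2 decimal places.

35.16 µV

One LSB is 1.8 V / 8192 = 219.73 µV.
(1.764 − 0)/0.000219727 = 8028.1600; round gives code 8028.
Reconstructed: 1.7639648 V.
Difference: 3.51562e-05 V → 35.16 µV.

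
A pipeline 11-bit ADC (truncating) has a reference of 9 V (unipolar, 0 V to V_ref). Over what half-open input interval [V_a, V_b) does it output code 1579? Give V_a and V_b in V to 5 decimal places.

[6.93896 V, 6.94336 V)

LSB = 9/2^11 = 4.395 mV.
V_a = V_low + 1579·LSB = 6.93896 V; V_b = V_low + 1580·LSB = 6.94336 V.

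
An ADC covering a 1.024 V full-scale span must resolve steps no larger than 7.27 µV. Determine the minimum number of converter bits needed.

Number of steps required ≥ 1.024 V / 7.27 µV = 140852.82.
Need 2^N ≥ 140852.82; 2^17 = 131072, 2^18 = 262144.
Minimum N = 18.

18 bits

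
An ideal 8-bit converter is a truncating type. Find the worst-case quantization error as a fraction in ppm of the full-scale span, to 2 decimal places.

Truncating → worst-case error = 1 LSB = V_FS/2^8, so 1e+06/256 = 3906.25 ppm of full scale.

3906.25 ppm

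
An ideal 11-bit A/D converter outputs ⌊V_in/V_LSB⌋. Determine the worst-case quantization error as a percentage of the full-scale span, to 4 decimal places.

0.0488 %

Truncating → worst-case error = 1 LSB = V_FS/2^11, so 100/2048 = 0.0488281 % of full scale.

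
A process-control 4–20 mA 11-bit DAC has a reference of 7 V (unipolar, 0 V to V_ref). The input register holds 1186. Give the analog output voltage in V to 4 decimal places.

LSB = 7 V / 2^11 = 3.418 mV.
V_out = 0 + 1186 × 0.00341797 V = 4.05371 V.

4.0537 V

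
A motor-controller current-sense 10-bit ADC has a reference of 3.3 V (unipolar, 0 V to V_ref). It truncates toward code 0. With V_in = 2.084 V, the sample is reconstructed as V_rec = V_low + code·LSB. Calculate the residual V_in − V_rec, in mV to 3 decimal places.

One LSB is 3.3 V / 1024 = 3.223 mV.
(2.084 − 0)/0.00322266 = 646.6715; ⌊·⌋ gives code 646.
Code 646 maps back to 0 + 646×0.00322266 V = 2.0818359 V.
Difference: 0.00216406 V → 2.164 mV.

2.164 mV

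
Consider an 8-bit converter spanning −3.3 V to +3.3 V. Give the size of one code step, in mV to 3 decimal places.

25.781 mV

Full-scale span = 6.6 V.
LSB = 6.6 / 2^8 = 6.6 / 256 = 0.0257812 V = 25.781 mV.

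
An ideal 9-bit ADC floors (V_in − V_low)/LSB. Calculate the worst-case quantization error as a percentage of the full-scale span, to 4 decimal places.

Truncating → worst-case error = 1 LSB = V_FS/2^9, so 100/512 = 0.195312 % of full scale.

0.1953 %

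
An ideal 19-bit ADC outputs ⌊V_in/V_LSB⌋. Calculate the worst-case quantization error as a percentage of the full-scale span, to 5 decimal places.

0.00019 %

Truncating → worst-case error = 1 LSB = V_FS/2^19, so 100/524288 = 0.000190735 % of full scale.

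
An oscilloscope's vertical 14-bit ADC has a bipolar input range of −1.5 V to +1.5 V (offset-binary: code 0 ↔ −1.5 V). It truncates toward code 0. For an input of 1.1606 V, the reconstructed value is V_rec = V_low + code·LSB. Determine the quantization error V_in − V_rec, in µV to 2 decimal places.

77.54 µV

LSB = 3/2^14 = 183.11 µV.
(1.1606 − (−1.5))/0.000183105 = 14530.4235; ⌊·⌋ gives code 14530.
Code 14530 maps back to (−1.5) + 14530×0.000183105 V = 1.1605225 V.
Difference: 7.75391e-05 V → 77.54 µV.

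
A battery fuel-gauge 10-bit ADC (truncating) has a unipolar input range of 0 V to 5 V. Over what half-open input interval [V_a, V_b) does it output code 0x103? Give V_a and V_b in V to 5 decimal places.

[1.26465 V, 1.26953 V)

LSB = 5/2^10 = 4.883 mV.
Code 0x103 = 259 decimal.
V_a = V_low + 259·LSB = 1.26465 V; V_b = V_low + 260·LSB = 1.26953 V.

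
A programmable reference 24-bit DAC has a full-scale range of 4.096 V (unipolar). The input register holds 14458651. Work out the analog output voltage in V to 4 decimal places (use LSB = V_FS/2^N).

LSB = 4.096 V / 2^24 = 0.24 µV.
V_out = 0 + 14458651 × 2.44141e-07 V = 3.52994 V.

3.5299 V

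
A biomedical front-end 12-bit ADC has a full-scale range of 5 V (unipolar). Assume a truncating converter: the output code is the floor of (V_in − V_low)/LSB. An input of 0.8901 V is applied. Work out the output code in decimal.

LSB = 5 V / 4096 = 1.221 mV.
Input sits at 729.170 steps above V_low.
So the output code is 729.

code 729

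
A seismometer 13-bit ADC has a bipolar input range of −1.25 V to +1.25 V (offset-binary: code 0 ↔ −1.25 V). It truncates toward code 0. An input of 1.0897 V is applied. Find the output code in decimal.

code 7666

LSB = 2.5 V / 8192 = 305.18 µV.
(V_in − V_low)/LSB = (1.0897 − (−1.25)) / 0.000305176 = 7666.729.
Floor → code 7666.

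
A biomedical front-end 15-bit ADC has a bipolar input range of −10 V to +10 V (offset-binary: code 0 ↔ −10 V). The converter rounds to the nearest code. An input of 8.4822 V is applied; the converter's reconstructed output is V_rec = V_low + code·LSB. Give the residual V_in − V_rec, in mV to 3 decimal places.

0.144 mV

One LSB is 20 V / 32768 = 0.610 mV.
(8.4822 − (−10))/0.000610352 = 30281.2365; round gives code 30281.
V_rec = (−10) + 30281·0.000610352 = 8.4820557 V.
V_in − V_rec = 0.000144336 V = 0.144 mV.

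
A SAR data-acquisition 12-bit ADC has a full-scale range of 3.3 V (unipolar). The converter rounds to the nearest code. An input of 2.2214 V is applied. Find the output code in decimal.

code 2757

With 4096 levels over 3.3 V, one step is 0.806 mV.
(2.2214 − 0) / 0.000805664 = 2757.229 LSBs.
round(2757.229) = 2757.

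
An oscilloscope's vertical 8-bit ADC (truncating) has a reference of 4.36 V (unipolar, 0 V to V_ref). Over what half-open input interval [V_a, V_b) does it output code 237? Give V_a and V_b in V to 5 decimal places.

LSB = 4.36/2^8 = 17.031 mV.
V_a = V_low + 237·LSB = 4.03641 V; V_b = V_low + 238·LSB = 4.05344 V.

[4.03641 V, 4.05344 V)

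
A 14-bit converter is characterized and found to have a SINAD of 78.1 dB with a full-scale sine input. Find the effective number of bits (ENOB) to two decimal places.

ENOB = (SINAD − 1.76) / 6.02 = (78.1 − 1.76)/6.02 = 12.681.

12.68 bits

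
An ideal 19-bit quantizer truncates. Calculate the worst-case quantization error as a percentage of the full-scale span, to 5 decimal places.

Truncating → worst-case error = 1 LSB = V_FS/2^19, so 100/524288 = 0.000190735 % of full scale.

0.00019 %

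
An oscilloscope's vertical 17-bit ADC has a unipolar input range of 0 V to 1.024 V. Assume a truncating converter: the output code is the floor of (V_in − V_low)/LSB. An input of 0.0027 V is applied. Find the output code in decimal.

LSB = 1.024 V / 131072 = 7.81 µV.
(V_in − V_low)/LSB = (0.0027 − 0) / 7.8125e-06 = 345.600.
Floor → code 345.

code 345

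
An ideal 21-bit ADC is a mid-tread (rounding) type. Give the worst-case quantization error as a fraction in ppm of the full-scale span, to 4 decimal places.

0.2384 ppm

Rounding → worst-case error = ½ LSB = V_FS/2^22, so 1e+06/4194304 = 0.238419 ppm of full scale.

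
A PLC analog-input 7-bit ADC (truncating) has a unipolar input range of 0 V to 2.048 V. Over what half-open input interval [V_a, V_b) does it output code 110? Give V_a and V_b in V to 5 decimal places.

LSB = 2.048/2^7 = 16.000 mV.
V_a = V_low + 110·LSB = 1.76 V; V_b = V_low + 111·LSB = 1.776 V.

[1.76000 V, 1.77600 V)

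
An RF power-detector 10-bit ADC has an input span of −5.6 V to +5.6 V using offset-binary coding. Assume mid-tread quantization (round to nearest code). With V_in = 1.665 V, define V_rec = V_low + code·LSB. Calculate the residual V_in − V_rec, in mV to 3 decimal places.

Step size: 11.2 V ÷ 2^10 = 10.938 mV.
Scaled input = 664.2286 LSBs, so code = 664.
Reconstructed: 1.6625 V.
Difference: 0.0025 V → 2.500 mV.

2.500 mV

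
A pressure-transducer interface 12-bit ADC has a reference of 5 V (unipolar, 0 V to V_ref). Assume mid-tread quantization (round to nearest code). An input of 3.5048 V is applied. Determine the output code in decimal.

Full-scale span = 5 V; LSB = 5/2^12 = 1.221 mV.
(3.5048 − 0) / 0.0012207 = 2871.132 LSBs.
So the output code is 2871.

code 2871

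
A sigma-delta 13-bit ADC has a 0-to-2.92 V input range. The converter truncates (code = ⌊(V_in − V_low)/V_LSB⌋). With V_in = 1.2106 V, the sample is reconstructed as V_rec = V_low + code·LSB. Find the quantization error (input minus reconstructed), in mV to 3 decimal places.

0.112 mV

LSB = 2.92/2^13 = 356.45 µV.
(V_in − V_low)/LSB = (1.2106 − 0)/0.000356445 = 3396.3134 → code 3396 (floor).
V_rec = 0 + 3396·0.000356445 = 1.2104883 V.
Difference: 0.000111719 V → 0.112 mV.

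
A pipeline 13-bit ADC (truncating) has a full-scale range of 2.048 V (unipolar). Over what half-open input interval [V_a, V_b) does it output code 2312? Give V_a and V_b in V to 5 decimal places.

LSB = 2.048/2^13 = 250.00 µV.
V_a = V_low + 2312·LSB = 0.578 V; V_b = V_low + 2313·LSB = 0.57825 V.

[0.57800 V, 0.57825 V)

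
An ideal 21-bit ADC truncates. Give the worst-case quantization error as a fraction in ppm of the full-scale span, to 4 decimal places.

0.4768 ppm

Truncating → worst-case error = 1 LSB = V_FS/2^21, so 1e+06/2097152 = 0.476837 ppm of full scale.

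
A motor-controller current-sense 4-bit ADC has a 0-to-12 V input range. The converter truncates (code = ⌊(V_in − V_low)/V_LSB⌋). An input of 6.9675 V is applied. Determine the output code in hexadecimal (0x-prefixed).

code 0x9 (decimal 9)

Full-scale span = 12 V; LSB = 12/2^4 = 0.7500 V.
(6.9675 − 0) / 0.75 = 9.290 LSBs.
So the output code is 9.
In hexadecimal (0x-prefixed): 0x9.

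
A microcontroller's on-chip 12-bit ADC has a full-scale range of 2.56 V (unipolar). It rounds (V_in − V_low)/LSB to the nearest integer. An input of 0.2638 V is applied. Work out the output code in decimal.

code 422

LSB = 2.56 V / 4096 = 0.625 mV.
Input sits at 422.080 steps above V_low.
So the output code is 422.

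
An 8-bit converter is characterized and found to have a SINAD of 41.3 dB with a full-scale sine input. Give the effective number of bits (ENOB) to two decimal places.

6.57 bits

ENOB = (SINAD − 1.76) / 6.02 = (41.3 − 1.76)/6.02 = 6.568.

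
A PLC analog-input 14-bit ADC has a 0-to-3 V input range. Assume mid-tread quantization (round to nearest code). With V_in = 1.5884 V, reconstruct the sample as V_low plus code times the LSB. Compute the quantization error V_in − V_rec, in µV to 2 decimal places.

One LSB is 3 V / 16384 = 183.11 µV.
(1.5884 − 0)/0.000183105 = 8674.7819; round gives code 8675.
V_rec = 0 + 8675·0.000183105 = 1.5884399 V.
V_in − V_rec = -3.99414e-05 V = -39.94 µV.

-39.94 µV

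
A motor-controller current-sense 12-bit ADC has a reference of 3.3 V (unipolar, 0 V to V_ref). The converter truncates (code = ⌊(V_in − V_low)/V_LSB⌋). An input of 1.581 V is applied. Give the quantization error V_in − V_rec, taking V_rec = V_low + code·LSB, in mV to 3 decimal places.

LSB = 3.3/2^12 = 0.806 mV.
(V_in − V_low)/LSB = (1.581 − 0)/0.000805664 = 1962.3564 → code 1962 (floor).
V_rec = 0 + 1962·0.000805664 = 1.5807129 V.
V_in − V_rec = 0.000287109 V = 0.287 mV.

0.287 mV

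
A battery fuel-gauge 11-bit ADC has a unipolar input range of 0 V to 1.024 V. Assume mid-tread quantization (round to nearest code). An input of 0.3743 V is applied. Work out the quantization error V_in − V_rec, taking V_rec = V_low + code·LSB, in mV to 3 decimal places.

-0.200 mV

Step size: 1.024 V ÷ 2^11 = 0.500 mV.
Scaled input = 748.6000 LSBs, so code = 749.
Reconstructed: 0.3745 V.
Error = 0.3743 − 0.3745 = -0.0002 V = -0.200 mV.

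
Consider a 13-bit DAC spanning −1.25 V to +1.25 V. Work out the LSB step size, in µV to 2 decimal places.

Full-scale span = 2.5 V.
LSB = 2.5 / 2^13 = 2.5 / 8192 = 0.000305176 V = 305.18 µV.

305.18 µV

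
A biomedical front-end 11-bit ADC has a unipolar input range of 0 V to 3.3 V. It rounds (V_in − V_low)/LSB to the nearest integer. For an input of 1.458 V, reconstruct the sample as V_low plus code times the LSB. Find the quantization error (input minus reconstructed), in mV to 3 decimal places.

Step size: 3.3 V ÷ 2^11 = 1.611 mV.
(V_in − V_low)/LSB = (1.458 − 0)/0.00161133 = 904.8436 → code 905 (round).
V_rec = 0 + 905·0.00161133 = 1.458252 V.
V_in − V_rec = -0.000251953 V = -0.252 mV.

-0.252 mV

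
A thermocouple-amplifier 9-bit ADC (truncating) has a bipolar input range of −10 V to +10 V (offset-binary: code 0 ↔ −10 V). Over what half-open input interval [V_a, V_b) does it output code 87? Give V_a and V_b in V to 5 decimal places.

[-6.60156 V, -6.56250 V)

LSB = 20/2^9 = 39.062 mV.
V_a = V_low + 87·LSB = -6.60156 V; V_b = V_low + 88·LSB = -6.5625 V.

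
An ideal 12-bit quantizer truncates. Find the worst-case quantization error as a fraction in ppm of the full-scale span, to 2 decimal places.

244.14 ppm

Truncating → worst-case error = 1 LSB = V_FS/2^12, so 1e+06/4096 = 244.141 ppm of full scale.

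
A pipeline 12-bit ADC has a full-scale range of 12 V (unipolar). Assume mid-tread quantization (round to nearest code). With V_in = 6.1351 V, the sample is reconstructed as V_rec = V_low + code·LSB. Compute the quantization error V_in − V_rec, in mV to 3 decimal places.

Step size: 12 V ÷ 2^12 = 2.930 mV.
(V_in − V_low)/LSB = (6.1351 − 0)/0.00292969 = 2094.1141 → code 2094 (round).
V_rec = 0 + 2094·0.00292969 = 6.1347656 V.
V_in − V_rec = 0.000334375 V = 0.334 mV.

0.334 mV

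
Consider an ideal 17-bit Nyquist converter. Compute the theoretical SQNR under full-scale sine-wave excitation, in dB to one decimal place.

SNR ≈ 6.02·N + 1.76 dB = 6.02·17 + 1.76 = 104.10 dB.

104.1 dB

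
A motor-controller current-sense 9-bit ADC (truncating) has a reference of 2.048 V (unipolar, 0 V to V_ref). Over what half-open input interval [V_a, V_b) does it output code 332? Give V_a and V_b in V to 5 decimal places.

LSB = 2.048/2^9 = 4.000 mV.
V_a = V_low + 332·LSB = 1.328 V; V_b = V_low + 333·LSB = 1.332 V.

[1.32800 V, 1.33200 V)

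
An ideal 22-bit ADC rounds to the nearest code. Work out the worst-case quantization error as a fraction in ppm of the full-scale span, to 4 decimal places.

0.1192 ppm

Rounding → worst-case error = ½ LSB = V_FS/2^23, so 1e+06/8388608 = 0.119209 ppm of full scale.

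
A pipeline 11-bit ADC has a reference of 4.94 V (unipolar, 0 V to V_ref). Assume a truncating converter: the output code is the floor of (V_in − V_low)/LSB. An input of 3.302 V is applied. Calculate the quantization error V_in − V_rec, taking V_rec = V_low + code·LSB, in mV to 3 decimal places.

Step size: 4.94 V ÷ 2^11 = 2.412 mV.
(3.302 − 0)/0.00241211 = 1368.9263; ⌊·⌋ gives code 1368.
Reconstructed: 3.2997656 V.
V_in − V_rec = 0.00223437 V = 2.234 mV.

2.234 mV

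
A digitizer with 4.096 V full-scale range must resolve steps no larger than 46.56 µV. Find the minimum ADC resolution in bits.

Number of steps required ≥ 4.096 V / 46.56 µV = 87972.51.
Need 2^N ≥ 87972.51; 2^16 = 65536, 2^17 = 131072.
Minimum N = 17.

17 bits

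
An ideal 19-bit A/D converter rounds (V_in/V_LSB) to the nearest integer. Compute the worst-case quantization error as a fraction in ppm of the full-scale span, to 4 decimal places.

0.9537 ppm

Rounding → worst-case error = ½ LSB = V_FS/2^20, so 1e+06/1048576 = 0.953674 ppm of full scale.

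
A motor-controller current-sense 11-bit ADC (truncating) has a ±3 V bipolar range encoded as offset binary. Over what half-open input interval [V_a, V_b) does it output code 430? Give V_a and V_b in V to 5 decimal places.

LSB = 6/2^11 = 2.930 mV.
V_a = V_low + 430·LSB = -1.74023 V; V_b = V_low + 431·LSB = -1.7373 V.

[-1.74023 V, -1.73730 V)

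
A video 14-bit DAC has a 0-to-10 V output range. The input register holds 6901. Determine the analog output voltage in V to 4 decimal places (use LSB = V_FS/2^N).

LSB = 10 V / 2^14 = 0.610 mV.
V_out = 0 + 6901 × 0.000610352 V = 4.21204 V.

4.2120 V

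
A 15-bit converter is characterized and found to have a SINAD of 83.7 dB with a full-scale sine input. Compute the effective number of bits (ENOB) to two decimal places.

ENOB = (SINAD − 1.76) / 6.02 = (83.7 − 1.76)/6.02 = 13.611.

13.61 bits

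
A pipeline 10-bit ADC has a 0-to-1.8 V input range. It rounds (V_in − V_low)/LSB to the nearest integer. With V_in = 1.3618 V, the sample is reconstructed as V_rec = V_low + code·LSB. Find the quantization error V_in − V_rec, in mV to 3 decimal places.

-0.505 mV

LSB = 1.8/2^10 = 1.758 mV.
(V_in − V_low)/LSB = (1.3618 − 0)/0.00175781 = 774.7129 → code 775 (round).
V_rec = 0 + 775·0.00175781 = 1.3623047 V.
Error = 1.3618 − 1.3623047 = -0.000504688 V = -0.505 mV.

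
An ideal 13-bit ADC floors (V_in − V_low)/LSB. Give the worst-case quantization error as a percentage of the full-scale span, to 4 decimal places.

0.0122 %

Truncating → worst-case error = 1 LSB = V_FS/2^13, so 100/8192 = 0.012207 % of full scale.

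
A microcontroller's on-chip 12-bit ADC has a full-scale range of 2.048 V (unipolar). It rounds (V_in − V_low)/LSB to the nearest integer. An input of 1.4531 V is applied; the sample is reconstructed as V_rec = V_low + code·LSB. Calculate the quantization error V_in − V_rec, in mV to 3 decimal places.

0.100 mV

LSB = 2.048/2^12 = 0.500 mV.
(1.4531 − 0)/0.0005 = 2906.2000; round gives code 2906.
Reconstructed: 1.453 V.
V_in − V_rec = 0.0001 V = 0.100 mV.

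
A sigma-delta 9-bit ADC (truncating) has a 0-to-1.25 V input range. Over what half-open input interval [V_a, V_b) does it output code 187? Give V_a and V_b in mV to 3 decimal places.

[456.543 mV, 458.984 mV)

LSB = 1.25/2^9 = 2.441 mV.
V_a = V_low + 187·LSB = 0.456543 V; V_b = V_low + 188·LSB = 0.458984 V.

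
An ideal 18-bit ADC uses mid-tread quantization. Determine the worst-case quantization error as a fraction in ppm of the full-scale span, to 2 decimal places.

1.91 ppm

Rounding → worst-case error = ½ LSB = V_FS/2^19, so 1e+06/524288 = 1.90735 ppm of full scale.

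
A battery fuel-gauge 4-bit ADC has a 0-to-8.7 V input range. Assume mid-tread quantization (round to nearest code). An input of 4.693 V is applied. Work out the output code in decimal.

LSB = 8.7 V / 16 = 0.5437 V.
(4.693 − 0) / 0.54375 = 8.631 LSBs.
Round → code 9.

code 9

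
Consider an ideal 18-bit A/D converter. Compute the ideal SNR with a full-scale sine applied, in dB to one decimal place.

SNR ≈ 6.02·N + 1.76 dB = 6.02·18 + 1.76 = 110.12 dB.

110.1 dB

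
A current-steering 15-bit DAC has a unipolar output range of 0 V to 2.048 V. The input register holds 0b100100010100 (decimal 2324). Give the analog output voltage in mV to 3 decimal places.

LSB = 2.048 V / 2^15 = 62.50 µV.
Code 0b100100010100 = 2324 decimal.
V_out = 0 + 2324 × 6.25e-05 V = 0.14525 V.
= 145.250 mV.

145.250 mV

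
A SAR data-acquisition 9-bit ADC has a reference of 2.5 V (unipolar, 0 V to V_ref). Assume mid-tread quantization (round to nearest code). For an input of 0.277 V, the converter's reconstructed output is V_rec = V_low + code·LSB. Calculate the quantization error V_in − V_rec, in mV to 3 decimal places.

-1.320 mV

Step size: 2.5 V ÷ 2^9 = 4.883 mV.
(V_in − V_low)/LSB = (0.277 − 0)/0.00488281 = 56.7296 → code 57 (round).
Code 57 maps back to 0 + 57×0.00488281 V = 0.27832031 V.
Difference: -0.00132031 V → -1.320 mV.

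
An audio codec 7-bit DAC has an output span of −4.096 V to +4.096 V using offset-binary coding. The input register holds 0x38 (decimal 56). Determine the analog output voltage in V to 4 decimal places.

-0.5120 V

LSB = 8.192 V / 2^7 = 64.000 mV.
Code 0x38 = 56 decimal.
V_out = (−4.096) + 56 × 0.064 V = -0.512 V.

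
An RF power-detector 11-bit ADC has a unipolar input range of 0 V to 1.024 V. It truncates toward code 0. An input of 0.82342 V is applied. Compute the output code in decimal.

code 1646

Full-scale span = 1.024 V; LSB = 1.024/2^11 = 0.500 mV.
Input sits at 1646.840 steps above V_low.
⌊·⌋(1646.840) = 1646.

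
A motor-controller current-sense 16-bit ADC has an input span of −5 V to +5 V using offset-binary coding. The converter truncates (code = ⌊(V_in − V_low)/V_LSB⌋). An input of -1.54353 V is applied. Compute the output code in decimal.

LSB = 10 V / 65536 = 152.59 µV.
Input sits at 22652.322 steps above V_low.
So the output code is 22652.

code 22652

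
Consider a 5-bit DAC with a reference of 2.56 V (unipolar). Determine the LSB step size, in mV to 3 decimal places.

Full-scale span = 2.56 V.
LSB = 2.56 / 2^5 = 2.56 / 32 = 0.08 V = 80.000 mV.

80.000 mV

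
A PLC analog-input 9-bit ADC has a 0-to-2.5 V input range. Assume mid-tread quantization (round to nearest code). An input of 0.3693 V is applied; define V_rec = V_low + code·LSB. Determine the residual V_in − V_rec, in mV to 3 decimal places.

-1.794 mV

One LSB is 2.5 V / 512 = 4.883 mV.
(0.3693 − 0)/0.00488281 = 75.6326; round gives code 76.
V_rec = 0 + 76·0.00488281 = 0.37109375 V.
V_in − V_rec = -0.00179375 V = -1.794 mV.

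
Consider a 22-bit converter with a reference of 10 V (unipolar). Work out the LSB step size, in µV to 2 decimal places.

2.38 µV

Full-scale span = 10 V.
LSB = 10 / 2^22 = 10 / 4194304 = 2.38419e-06 V = 2.38 µV.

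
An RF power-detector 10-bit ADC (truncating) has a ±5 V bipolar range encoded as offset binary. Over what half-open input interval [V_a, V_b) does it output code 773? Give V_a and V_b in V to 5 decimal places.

LSB = 10/2^10 = 9.766 mV.
V_a = V_low + 773·LSB = 2.54883 V; V_b = V_low + 774·LSB = 2.55859 V.

[2.54883 V, 2.55859 V)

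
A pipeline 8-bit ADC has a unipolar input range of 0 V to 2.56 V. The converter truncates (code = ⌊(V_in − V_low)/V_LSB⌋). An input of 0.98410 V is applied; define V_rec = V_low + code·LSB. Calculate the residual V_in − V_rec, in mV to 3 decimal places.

LSB = 2.56/2^8 = 10.000 mV.
Scaled input = 98.4100 LSBs, so code = 98.
Code 98 maps back to 0 + 98×0.01 V = 0.98 V.
V_in − V_rec = 0.0041 V = 4.100 mV.

4.100 mV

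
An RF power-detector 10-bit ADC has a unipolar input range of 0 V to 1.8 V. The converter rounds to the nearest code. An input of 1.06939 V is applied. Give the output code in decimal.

code 608

Full-scale span = 1.8 V; LSB = 1.8/2^10 = 1.758 mV.
Input sits at 608.364 steps above V_low.
So the output code is 608.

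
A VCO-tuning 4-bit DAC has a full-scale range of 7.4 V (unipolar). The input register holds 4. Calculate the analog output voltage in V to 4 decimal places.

1.8500 V

LSB = 7.4 V / 2^4 = 462.500 mV.
V_out = 0 + 4 × 0.4625 V = 1.85 V.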